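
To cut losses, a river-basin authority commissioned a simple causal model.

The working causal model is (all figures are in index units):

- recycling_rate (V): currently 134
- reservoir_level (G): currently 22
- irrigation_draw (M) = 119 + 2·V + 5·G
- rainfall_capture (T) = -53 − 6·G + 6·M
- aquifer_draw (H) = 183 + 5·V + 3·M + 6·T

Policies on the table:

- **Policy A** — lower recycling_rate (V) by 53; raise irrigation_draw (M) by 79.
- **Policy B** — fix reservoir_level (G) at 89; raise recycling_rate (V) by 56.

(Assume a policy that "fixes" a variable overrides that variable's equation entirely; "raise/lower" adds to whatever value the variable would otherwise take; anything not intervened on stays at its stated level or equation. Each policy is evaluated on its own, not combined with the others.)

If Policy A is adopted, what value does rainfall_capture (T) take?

2635

Policy A (V − 53, M + 79):
  V = 134 − 53 = 81
  G = 22
  M = 119 + 2·81 + 5·22 (+79 from intervention) = 470
  T = -53 − 6·22 + 6·470 = 2635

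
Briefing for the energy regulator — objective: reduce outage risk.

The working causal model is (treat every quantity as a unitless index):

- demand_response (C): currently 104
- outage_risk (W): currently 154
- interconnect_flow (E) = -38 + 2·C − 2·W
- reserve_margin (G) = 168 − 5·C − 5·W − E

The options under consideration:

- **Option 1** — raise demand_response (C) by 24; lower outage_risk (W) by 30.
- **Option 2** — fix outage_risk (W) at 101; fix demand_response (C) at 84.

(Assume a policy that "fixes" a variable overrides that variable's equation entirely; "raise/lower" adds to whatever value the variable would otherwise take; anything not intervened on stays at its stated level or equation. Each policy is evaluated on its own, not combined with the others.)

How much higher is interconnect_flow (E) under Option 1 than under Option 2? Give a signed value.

Option 1 (C + 24, W − 30):
  C = 104 + 24 = 128
  W = 154 − 30 = 124
  E = -38 + 2·128 − 2·124 = -30
Option 2 (W := 101, C := 84):
  C = 84
  W = 101
  E = -38 + 2·84 − 2·101 = -72
E: -30 − (-72) = 42

42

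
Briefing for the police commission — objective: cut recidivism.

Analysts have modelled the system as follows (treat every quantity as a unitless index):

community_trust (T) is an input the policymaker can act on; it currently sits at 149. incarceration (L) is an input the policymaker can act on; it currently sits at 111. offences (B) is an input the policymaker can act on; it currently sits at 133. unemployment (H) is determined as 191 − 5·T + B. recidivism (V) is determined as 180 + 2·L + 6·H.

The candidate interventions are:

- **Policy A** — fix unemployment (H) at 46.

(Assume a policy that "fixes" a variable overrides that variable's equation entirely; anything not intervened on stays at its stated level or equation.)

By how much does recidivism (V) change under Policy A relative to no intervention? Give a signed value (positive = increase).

2802

Baseline:
  T = 149
  L = 111
  B = 133
  H = 191 − 5·149 + 133 = -421
  V = 180 + 2·111 + 6·(-421) = -2124
Policy A (H := 46):
  T = 149
  L = 111
  B = 133
  H = 46
  V = 180 + 2·111 + 6·46 = 678
Change in V: 678 − (-2124) = 2802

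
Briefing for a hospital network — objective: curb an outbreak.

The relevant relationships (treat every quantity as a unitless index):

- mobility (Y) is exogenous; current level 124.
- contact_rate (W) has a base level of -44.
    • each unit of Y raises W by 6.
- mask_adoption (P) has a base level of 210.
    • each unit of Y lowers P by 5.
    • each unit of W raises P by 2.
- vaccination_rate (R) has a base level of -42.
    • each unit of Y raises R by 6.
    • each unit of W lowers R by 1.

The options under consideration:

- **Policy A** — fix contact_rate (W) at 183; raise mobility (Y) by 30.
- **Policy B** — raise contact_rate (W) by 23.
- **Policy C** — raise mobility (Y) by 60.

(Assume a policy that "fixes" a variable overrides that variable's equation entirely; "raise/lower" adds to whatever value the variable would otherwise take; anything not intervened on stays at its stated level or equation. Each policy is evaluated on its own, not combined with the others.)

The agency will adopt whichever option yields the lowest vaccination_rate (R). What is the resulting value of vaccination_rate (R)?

-21

Policy A (W := 183, Y + 30):
  Y = 124 + 30 = 154
  W = 183
  R = -42 + 6·154 − 183 = 699
Policy B (W + 23):
  Y = 124
  W = -44 + 6·124 (+23 from intervention) = 723
  R = -42 + 6·124 − 723 = -21
Policy C (Y + 60):
  Y = 124 + 60 = 184
  W = -44 + 6·184 = 1060
  R = -42 + 6·184 − 1060 = 2
Comparing — Policy A: R=699, Policy B: R=-21, Policy C: R=2. Lowest is -21 (Policy B).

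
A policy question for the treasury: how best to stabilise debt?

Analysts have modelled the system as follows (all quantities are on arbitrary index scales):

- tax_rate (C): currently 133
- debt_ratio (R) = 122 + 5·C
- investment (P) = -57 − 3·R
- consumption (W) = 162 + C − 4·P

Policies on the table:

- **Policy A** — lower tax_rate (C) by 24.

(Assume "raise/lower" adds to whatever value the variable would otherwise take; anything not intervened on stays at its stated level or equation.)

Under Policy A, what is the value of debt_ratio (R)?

667

Policy A (C − 24):
  C = 133 − 24 = 109
  R = 122 + 5·109 = 667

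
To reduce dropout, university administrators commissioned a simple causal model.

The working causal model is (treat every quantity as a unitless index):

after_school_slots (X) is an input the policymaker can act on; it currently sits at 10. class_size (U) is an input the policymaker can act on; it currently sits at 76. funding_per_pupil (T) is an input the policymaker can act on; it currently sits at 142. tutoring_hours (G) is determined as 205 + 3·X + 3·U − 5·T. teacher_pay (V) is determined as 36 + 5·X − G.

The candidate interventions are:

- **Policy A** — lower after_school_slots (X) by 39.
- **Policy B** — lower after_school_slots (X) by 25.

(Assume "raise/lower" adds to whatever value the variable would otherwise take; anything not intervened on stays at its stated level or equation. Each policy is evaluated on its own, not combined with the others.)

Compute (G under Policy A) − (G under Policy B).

-42

Policy A (X − 39):
  X = 10 − 39 = -29
  U = 76
  T = 142
  G = 205 + 3·(-29) + 3·76 − 5·142 = -364
Policy B (X − 25):
  X = 10 − 25 = -15
  U = 76
  T = 142
  G = 205 + 3·(-15) + 3·76 − 5·142 = -322
G: -364 − (-322) = -42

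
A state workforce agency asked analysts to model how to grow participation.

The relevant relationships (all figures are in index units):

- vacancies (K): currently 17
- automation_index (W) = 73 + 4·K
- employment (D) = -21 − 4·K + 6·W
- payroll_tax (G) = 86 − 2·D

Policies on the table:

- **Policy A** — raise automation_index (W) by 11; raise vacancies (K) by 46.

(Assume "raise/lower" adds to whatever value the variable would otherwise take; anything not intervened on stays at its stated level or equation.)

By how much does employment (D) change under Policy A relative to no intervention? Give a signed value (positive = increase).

Baseline:
  K = 17
  W = 73 + 4·17 = 141
  D = -21 − 4·17 + 6·141 = 757
Policy A (W + 11, K + 46):
  K = 17 + 46 = 63
  W = 73 + 4·63 (+11 from intervention) = 336
  D = -21 − 4·63 + 6·336 = 1743
Change in D: 1743 − 757 = 986

986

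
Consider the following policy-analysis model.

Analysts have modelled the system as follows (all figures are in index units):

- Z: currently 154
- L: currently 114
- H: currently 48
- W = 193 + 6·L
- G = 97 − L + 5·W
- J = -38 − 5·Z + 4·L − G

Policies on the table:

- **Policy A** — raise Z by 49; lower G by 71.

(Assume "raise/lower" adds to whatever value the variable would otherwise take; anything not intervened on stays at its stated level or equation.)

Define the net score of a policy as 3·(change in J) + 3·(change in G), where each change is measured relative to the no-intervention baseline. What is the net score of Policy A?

Baseline:
  Z = 154
  L = 114
  W = 193 + 6·114 = 877
  G = 97 − 114 + 5·877 = 4368
  J = -38 − 5·154 + 4·114 − 4368 = -4720
Policy A (Z + 49, G − 71):
  Z = 154 + 49 = 203
  L = 114
  W = 193 + 6·114 = 877
  G = 97 − 114 + 5·877 (−71 from intervention) = 4297
  J = -38 − 5·203 + 4·114 − 4297 = -4894
ΔJ = -4894 − (-4720) = -174; ΔG = 4297 − 4368 = -71
Score = 3·(-174) + 3·(-71) = -735

-735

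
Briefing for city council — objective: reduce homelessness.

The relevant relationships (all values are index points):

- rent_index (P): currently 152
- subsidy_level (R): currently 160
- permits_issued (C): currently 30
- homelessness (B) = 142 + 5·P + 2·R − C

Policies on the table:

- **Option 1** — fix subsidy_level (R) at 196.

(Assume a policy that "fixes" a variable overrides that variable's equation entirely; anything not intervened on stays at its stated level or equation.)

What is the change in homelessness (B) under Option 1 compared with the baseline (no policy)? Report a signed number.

72

Baseline:
  P = 152
  R = 160
  C = 30
  B = 142 + 5·152 + 2·160 − 30 = 1192
Option 1 (R := 196):
  P = 152
  R = 196
  C = 30
  B = 142 + 5·152 + 2·196 − 30 = 1264
Change in B: 1264 − 1192 = 72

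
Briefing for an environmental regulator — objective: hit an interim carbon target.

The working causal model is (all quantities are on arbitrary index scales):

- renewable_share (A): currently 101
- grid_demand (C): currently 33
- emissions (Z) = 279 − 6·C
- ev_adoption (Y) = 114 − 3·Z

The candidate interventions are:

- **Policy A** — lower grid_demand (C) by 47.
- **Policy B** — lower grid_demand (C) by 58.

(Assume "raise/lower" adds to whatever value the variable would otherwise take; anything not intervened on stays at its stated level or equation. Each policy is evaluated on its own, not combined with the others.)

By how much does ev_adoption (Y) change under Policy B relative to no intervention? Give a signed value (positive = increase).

Baseline:
  C = 33
  Z = 279 − 6·33 = 81
  Y = 114 − 3·81 = -129
Policy B (C − 58):
  C = 33 − 58 = -25
  Z = 279 − 6·(-25) = 429
  Y = 114 − 3·429 = -1173
Change in Y: -1173 − (-129) = -1044

-1044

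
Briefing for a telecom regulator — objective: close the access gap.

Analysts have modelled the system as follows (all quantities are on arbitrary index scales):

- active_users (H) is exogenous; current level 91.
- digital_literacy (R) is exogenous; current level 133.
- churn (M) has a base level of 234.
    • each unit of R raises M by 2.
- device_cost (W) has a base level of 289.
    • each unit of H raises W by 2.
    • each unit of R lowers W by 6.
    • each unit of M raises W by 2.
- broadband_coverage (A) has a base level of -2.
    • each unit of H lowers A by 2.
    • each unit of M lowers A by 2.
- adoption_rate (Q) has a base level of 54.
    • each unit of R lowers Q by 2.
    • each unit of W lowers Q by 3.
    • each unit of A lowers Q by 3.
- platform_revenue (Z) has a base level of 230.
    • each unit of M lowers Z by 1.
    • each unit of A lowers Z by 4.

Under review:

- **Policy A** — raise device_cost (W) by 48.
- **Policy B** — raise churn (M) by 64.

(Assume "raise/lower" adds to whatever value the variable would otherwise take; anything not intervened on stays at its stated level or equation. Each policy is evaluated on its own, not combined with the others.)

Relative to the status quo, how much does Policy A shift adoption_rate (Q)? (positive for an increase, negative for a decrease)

-144

Baseline:
  H = 91
  R = 133
  M = 234 + 2·133 = 500
  W = 289 + 2·91 − 6·133 + 2·500 = 673
  A = -2 − 2·91 − 2·500 = -1184
  Q = 54 − 2·133 − 3·673 − 3·(-1184) = 1321
Policy A (W + 48):
  H = 91
  R = 133
  M = 234 + 2·133 = 500
  W = 289 + 2·91 − 6·133 + 2·500 (+48 from intervention) = 721
  A = -2 − 2·91 − 2·500 = -1184
  Q = 54 − 2·133 − 3·721 − 3·(-1184) = 1177
Change in Q: 1177 − 1321 = -144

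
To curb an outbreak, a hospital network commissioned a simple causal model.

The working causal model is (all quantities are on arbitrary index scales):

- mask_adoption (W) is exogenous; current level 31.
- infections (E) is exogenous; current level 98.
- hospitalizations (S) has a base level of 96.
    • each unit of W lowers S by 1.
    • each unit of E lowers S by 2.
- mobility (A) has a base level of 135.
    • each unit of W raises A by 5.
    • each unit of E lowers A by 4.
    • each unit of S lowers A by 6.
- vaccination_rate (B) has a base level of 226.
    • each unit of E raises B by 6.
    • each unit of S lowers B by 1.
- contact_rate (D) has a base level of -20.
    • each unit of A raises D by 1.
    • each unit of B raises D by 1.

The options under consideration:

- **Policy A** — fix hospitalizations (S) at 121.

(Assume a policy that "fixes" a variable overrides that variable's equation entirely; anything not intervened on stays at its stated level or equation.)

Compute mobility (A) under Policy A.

Policy A (S := 121):
  W = 31
  E = 98
  S = 121
  A = 135 + 5·31 − 4·98 − 6·121 = -828

-828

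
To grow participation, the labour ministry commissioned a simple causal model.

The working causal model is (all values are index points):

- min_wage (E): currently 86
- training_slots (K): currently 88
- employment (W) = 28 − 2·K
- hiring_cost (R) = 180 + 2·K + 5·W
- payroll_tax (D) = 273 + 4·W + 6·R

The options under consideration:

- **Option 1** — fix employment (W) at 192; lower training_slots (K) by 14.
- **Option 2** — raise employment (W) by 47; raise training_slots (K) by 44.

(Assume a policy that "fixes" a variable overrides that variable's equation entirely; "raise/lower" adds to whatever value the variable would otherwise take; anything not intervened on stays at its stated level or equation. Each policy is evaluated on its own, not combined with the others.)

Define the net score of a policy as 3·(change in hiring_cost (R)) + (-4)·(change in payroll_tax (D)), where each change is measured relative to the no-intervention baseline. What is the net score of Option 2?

Baseline:
  K = 88
  W = 28 − 2·88 = -148
  R = 180 + 2·88 + 5·(-148) = -384
  D = 273 + 4·(-148) + 6·(-384) = -2623
Option 2 (W + 47, K + 44):
  K = 88 + 44 = 132
  W = 28 − 2·132 (+47 from intervention) = -189
  R = 180 + 2·132 + 5·(-189) = -501
  D = 273 + 4·(-189) + 6·(-501) = -3489
ΔR = -501 − (-384) = -117; ΔD = -3489 − (-2623) = -866
Score = 3·(-117) + (-4)·(-866) = 3113

3113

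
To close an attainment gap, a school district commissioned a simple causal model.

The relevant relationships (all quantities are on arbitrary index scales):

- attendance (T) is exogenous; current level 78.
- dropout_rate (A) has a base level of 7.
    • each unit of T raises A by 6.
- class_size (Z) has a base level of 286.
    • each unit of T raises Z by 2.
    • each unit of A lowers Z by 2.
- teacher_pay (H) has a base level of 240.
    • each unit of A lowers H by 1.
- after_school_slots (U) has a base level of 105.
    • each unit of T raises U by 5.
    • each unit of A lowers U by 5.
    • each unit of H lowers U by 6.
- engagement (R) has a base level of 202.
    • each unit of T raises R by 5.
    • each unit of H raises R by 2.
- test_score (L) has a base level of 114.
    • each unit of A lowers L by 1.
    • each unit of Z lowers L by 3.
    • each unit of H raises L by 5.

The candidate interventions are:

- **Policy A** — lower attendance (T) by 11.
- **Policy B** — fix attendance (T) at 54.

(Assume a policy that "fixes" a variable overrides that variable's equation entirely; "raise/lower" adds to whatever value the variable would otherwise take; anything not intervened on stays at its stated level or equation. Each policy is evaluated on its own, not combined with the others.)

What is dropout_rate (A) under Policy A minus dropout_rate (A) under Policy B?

Policy A (T − 11):
  T = 78 − 11 = 67
  A = 7 + 6·67 = 409
Policy B (T := 54):
  T = 54
  A = 7 + 6·54 = 331
A: 409 − 331 = 78

78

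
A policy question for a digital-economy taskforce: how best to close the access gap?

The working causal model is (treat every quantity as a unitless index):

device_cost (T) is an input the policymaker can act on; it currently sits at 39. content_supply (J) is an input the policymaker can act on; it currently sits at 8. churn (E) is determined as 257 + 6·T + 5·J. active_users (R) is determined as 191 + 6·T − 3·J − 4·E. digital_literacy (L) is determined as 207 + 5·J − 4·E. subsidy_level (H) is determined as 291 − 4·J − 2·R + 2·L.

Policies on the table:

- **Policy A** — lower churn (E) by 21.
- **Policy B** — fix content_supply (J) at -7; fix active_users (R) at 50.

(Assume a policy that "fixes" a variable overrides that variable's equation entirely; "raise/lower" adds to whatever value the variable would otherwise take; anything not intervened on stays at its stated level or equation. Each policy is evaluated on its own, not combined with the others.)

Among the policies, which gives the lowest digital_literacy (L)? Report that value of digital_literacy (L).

-1793

Policy A (E − 21):
  T = 39
  J = 8
  E = 257 + 6·39 + 5·8 (−21 from intervention) = 510
  L = 207 + 5·8 − 4·510 = -1793
Policy B (J := -7, R := 50):
  T = 39
  J = -7
  E = 257 + 6·39 + 5·(-7) = 456
  L = 207 + 5·(-7) − 4·456 = -1652
Comparing — Policy A: L=-1793, Policy B: L=-1652. Lowest is -1793 (Policy A).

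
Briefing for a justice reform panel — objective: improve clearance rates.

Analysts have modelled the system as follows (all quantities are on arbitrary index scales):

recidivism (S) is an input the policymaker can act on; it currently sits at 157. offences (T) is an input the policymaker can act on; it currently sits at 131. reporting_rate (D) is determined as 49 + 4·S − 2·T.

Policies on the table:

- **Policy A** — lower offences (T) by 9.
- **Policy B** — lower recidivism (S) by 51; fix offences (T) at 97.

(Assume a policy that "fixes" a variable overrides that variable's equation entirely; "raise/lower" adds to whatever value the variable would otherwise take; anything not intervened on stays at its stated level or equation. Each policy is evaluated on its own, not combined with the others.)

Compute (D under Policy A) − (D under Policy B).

Policy A (T − 9):
  S = 157
  T = 131 − 9 = 122
  D = 49 + 4·157 − 2·122 = 433
Policy B (S − 51, T := 97):
  S = 157 − 51 = 106
  T = 97
  D = 49 + 4·106 − 2·97 = 279
D: 433 − 279 = 154

154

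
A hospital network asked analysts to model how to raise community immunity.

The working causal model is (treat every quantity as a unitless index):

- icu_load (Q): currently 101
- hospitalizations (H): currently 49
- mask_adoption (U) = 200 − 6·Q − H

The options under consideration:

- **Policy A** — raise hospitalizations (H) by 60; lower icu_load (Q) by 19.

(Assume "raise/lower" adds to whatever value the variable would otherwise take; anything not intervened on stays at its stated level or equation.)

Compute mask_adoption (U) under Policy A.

Policy A (H + 60, Q − 19):
  Q = 101 − 19 = 82
  H = 49 + 60 = 109
  U = 200 − 6·82 − 109 = -401

-401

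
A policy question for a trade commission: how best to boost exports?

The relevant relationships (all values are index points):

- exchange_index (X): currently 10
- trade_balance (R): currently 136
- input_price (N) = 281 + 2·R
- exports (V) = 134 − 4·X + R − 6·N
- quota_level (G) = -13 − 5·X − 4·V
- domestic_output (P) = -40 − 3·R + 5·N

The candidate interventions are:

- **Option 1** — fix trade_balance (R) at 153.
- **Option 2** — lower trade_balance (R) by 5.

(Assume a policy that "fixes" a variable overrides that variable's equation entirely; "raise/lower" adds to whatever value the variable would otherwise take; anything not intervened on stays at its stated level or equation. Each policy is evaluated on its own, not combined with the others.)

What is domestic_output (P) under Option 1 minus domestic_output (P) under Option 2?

Option 1 (R := 153):
  R = 153
  N = 281 + 2·153 = 587
  P = -40 − 3·153 + 5·587 = 2436
Option 2 (R − 5):
  R = 136 − 5 = 131
  N = 281 + 2·131 = 543
  P = -40 − 3·131 + 5·543 = 2282
P: 2436 − 2282 = 154

154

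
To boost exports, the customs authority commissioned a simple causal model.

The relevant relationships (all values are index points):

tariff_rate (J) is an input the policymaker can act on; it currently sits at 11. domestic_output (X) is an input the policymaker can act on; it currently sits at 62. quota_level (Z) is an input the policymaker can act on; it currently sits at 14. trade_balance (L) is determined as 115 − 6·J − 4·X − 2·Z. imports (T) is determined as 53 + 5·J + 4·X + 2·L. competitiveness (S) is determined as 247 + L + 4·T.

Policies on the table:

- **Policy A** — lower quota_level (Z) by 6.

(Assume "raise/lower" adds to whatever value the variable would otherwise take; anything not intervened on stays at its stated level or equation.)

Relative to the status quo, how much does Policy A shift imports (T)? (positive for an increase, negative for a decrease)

24

Baseline:
  J = 11
  X = 62
  Z = 14
  L = 115 − 6·11 − 4·62 − 2·14 = -227
  T = 53 + 5·11 + 4·62 + 2·(-227) = -98
Policy A (Z − 6):
  J = 11
  X = 62
  Z = 14 − 6 = 8
  L = 115 − 6·11 − 4·62 − 2·8 = -215
  T = 53 + 5·11 + 4·62 + 2·(-215) = -74
Change in T: -74 − (-98) = 24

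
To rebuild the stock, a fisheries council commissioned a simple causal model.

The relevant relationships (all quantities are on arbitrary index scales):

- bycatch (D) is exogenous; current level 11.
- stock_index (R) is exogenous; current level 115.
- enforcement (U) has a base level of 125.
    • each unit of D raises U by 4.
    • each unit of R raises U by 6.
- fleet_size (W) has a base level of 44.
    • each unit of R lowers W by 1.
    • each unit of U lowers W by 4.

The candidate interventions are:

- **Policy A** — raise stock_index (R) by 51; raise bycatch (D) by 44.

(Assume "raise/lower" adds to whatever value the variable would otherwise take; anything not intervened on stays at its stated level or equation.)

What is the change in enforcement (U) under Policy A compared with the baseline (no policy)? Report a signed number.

Baseline:
  D = 11
  R = 115
  U = 125 + 4·11 + 6·115 = 859
Policy A (R + 51, D + 44):
  D = 11 + 44 = 55
  R = 115 + 51 = 166
  U = 125 + 4·55 + 6·166 = 1341
Change in U: 1341 − 859 = 482

482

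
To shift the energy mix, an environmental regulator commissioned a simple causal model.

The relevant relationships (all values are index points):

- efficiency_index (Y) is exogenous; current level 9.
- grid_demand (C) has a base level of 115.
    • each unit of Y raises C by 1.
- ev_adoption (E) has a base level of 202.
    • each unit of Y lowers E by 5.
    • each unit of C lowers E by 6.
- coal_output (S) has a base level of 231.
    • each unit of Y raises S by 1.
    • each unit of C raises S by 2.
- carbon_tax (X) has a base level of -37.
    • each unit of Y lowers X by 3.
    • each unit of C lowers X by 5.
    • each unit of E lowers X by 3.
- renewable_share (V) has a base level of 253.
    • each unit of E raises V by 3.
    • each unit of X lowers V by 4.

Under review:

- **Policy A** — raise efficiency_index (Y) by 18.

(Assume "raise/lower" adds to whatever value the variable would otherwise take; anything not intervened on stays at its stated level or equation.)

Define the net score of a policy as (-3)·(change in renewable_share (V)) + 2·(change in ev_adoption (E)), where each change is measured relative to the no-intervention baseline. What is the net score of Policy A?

6786

Baseline:
  Y = 9
  C = 115 + 9 = 124
  E = 202 − 5·9 − 6·124 = -587
  X = -37 − 3·9 − 5·124 − 3·(-587) = 1077
  V = 253 + 3·(-587) − 4·1077 = -5816
Policy A (Y + 18):
  Y = 9 + 18 = 27
  C = 115 + 27 = 142
  E = 202 − 5·27 − 6·142 = -785
  X = -37 − 3·27 − 5·142 − 3·(-785) = 1527
  V = 253 + 3·(-785) − 4·1527 = -8210
ΔV = -8210 − (-5816) = -2394; ΔE = -785 − (-587) = -198
Score = (-3)·(-2394) + 2·(-198) = 6786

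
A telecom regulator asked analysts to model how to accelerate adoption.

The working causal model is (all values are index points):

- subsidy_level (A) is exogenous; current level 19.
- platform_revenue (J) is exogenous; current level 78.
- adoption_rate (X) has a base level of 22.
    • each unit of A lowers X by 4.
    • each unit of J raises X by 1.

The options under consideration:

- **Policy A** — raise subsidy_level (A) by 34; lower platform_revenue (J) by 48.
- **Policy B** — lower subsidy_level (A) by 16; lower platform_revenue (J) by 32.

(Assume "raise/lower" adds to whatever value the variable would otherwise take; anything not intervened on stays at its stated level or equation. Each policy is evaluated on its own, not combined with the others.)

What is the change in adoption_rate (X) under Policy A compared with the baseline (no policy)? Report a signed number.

-184

Baseline:
  A = 19
  J = 78
  X = 22 − 4·19 + 78 = 24
Policy A (A + 34, J − 48):
  A = 19 + 34 = 53
  J = 78 − 48 = 30
  X = 22 − 4·53 + 30 = -160
Change in X: -160 − 24 = -184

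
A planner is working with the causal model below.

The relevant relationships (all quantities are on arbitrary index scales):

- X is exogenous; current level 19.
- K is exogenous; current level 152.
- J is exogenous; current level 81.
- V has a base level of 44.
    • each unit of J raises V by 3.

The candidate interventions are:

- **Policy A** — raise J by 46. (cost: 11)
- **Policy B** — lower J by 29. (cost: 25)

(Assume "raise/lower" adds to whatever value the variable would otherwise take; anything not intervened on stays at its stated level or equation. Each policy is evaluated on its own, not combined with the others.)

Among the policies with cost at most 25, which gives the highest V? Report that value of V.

425

Policy A (J + 46):
  J = 81 + 46 = 127
  V = 44 + 3·127 = 425
Policy B (J − 29):
  J = 81 − 29 = 52
  V = 44 + 3·52 = 200
Comparing — Policy A: V=425, Policy B: V=200. Highest is 425 (Policy A).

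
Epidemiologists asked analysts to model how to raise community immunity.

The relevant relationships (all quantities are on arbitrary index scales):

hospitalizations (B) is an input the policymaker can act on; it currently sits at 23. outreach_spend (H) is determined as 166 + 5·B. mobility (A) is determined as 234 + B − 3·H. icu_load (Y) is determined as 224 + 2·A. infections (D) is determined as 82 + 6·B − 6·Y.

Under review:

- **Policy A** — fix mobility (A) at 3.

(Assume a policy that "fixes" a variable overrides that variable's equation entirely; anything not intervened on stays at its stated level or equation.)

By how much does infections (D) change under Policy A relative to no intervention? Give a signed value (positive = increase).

-7068

Baseline:
  B = 23
  H = 166 + 5·23 = 281
  A = 234 + 23 − 3·281 = -586
  Y = 224 + 2·(-586) = -948
  D = 82 + 6·23 − 6·(-948) = 5908
Policy A (A := 3):
  B = 23
  H = 166 + 5·23 = 281
  A = 3
  Y = 224 + 2·3 = 230
  D = 82 + 6·23 − 6·230 = -1160
Change in D: -1160 − 5908 = -7068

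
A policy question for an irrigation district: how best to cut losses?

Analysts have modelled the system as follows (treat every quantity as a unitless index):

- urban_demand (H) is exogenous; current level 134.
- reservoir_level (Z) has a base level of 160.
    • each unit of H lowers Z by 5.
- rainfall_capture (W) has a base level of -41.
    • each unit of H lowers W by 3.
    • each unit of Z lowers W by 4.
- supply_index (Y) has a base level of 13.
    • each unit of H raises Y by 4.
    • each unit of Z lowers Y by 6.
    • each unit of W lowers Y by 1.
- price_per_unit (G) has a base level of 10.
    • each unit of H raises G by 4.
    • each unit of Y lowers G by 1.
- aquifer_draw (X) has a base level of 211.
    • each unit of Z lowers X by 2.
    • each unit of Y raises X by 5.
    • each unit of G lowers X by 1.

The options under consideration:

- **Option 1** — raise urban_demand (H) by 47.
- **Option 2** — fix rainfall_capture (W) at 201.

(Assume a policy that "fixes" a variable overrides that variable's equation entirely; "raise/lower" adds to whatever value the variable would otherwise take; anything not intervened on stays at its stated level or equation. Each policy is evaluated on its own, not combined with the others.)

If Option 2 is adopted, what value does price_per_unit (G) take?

Option 2 (W := 201):
  H = 134
  Z = 160 − 5·134 = -510
  W = 201
  Y = 13 + 4·134 − 6·(-510) − 201 = 3408
  G = 10 + 4·134 − 3408 = -2862

-2862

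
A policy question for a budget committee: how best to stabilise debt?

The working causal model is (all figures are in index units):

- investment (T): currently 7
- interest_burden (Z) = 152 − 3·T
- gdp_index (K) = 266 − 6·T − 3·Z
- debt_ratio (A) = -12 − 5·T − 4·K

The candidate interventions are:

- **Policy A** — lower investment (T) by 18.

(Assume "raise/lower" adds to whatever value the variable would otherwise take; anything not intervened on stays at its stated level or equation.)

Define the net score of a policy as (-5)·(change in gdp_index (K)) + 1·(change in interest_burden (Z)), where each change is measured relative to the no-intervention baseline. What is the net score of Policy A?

Baseline:
  T = 7
  Z = 152 − 3·7 = 131
  K = 266 − 6·7 − 3·131 = -169
Policy A (T − 18):
  T = 7 − 18 = -11
  Z = 152 − 3·(-11) = 185
  K = 266 − 6·(-11) − 3·185 = -223
ΔK = -223 − (-169) = -54; ΔZ = 185 − 131 = 54
Score = (-5)·(-54) + 1·54 = 324

324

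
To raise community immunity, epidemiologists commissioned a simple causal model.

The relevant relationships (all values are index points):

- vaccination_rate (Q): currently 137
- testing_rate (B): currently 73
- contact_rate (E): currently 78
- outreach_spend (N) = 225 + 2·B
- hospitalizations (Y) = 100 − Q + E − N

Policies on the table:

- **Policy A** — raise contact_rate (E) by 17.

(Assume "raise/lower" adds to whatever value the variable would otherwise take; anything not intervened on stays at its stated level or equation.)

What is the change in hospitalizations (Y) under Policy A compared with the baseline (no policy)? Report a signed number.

17

Baseline:
  Q = 137
  B = 73
  E = 78
  N = 225 + 2·73 = 371
  Y = 100 − 137 + 78 − 371 = -330
Policy A (E + 17):
  Q = 137
  B = 73
  E = 78 + 17 = 95
  N = 225 + 2·73 = 371
  Y = 100 − 137 + 95 − 371 = -313
Change in Y: -313 − (-330) = 17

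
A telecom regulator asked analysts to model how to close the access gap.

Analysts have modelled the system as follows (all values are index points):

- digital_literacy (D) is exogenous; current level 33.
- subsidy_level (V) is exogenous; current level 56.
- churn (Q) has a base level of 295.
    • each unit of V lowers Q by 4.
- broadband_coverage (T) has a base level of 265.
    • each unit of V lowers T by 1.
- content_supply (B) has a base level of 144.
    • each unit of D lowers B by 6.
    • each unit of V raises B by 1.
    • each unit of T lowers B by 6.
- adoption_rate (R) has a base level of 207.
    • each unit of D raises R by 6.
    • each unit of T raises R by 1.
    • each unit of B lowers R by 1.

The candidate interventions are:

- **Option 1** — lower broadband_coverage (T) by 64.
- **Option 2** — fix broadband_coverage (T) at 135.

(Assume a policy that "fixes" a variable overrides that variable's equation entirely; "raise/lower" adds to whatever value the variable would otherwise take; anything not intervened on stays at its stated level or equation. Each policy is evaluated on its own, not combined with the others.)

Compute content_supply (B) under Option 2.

Option 2 (T := 135):
  D = 33
  V = 56
  T = 135
  B = 144 − 6·33 + 56 − 6·135 = -808

-808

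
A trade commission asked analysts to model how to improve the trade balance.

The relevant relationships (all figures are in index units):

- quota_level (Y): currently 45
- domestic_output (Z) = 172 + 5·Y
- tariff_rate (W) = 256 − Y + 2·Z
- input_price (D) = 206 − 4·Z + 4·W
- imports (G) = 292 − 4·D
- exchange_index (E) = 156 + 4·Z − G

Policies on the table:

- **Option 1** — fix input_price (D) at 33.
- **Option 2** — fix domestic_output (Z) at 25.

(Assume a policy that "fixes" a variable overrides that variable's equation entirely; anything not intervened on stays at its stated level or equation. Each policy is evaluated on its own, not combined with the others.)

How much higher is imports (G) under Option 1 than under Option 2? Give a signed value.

Option 1 (D := 33):
  Y = 45
  Z = 172 + 5·45 = 397
  W = 256 − 45 + 2·397 = 1005
  D = 33
  G = 292 − 4·33 = 160
Option 2 (Z := 25):
  Y = 45
  Z = 25
  W = 256 − 45 + 2·25 = 261
  D = 206 − 4·25 + 4·261 = 1150
  G = 292 − 4·1150 = -4308
G: 160 − (-4308) = 4468

4468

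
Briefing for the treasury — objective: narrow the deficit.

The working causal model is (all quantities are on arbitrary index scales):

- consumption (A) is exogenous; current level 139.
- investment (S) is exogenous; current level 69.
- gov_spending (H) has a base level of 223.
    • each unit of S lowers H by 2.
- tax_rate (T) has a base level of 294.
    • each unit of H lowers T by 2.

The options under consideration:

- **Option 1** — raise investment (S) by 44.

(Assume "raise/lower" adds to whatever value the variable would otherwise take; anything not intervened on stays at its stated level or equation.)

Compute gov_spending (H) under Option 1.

-3

Option 1 (S + 44):
  S = 69 + 44 = 113
  H = 223 − 2·113 = -3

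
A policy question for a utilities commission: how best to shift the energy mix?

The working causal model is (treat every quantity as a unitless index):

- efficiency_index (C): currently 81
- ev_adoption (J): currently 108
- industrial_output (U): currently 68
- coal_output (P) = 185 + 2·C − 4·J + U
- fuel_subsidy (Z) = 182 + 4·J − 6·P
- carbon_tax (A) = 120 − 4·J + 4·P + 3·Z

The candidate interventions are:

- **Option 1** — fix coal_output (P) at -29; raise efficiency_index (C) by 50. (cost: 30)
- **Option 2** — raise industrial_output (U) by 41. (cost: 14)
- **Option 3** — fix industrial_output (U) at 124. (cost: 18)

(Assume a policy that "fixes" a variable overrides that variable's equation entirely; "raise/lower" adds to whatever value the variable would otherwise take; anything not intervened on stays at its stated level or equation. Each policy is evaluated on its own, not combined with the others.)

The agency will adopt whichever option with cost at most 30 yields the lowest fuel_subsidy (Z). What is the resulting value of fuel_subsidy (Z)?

380

Option 1 (P := -29, C + 50):
  C = 81 + 50 = 131
  J = 108
  U = 68
  P = -29
  Z = 182 + 4·108 − 6·(-29) = 788
Option 2 (U + 41):
  C = 81
  J = 108
  U = 68 + 41 = 109
  P = 185 + 2·81 − 4·108 + 109 = 24
  Z = 182 + 4·108 − 6·24 = 470
Option 3 (U := 124):
  C = 81
  J = 108
  U = 124
  P = 185 + 2·81 − 4·108 + 124 = 39
  Z = 182 + 4·108 − 6·39 = 380
Comparing — Option 1: Z=788, Option 2: Z=470, Option 3: Z=380. Lowest is 380 (Option 3).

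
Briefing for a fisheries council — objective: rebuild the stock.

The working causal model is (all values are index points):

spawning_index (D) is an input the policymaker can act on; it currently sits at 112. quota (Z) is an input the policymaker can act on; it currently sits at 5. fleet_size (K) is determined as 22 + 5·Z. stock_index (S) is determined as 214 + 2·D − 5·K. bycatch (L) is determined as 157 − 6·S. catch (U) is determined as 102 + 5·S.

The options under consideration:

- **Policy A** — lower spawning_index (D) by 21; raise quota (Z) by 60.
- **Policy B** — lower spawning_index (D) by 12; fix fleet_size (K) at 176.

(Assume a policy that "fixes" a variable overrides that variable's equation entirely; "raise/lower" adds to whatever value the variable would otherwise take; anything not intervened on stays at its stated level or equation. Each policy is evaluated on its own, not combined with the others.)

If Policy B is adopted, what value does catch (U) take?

-2228

Policy B (D − 12, K := 176):
  D = 112 − 12 = 100
  Z = 5
  K = 176
  S = 214 + 2·100 − 5·176 = -466
  U = 102 + 5·(-466) = -2228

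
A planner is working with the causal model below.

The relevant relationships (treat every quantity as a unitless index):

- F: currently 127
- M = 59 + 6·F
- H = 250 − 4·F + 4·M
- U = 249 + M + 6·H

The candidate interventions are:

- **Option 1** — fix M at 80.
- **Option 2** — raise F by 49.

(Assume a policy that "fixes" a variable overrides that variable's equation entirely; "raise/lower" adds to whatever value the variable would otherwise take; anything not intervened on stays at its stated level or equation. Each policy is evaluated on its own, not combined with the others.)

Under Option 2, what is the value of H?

4006

Option 2 (F + 49):
  F = 127 + 49 = 176
  M = 59 + 6·176 = 1115
  H = 250 − 4·176 + 4·1115 = 4006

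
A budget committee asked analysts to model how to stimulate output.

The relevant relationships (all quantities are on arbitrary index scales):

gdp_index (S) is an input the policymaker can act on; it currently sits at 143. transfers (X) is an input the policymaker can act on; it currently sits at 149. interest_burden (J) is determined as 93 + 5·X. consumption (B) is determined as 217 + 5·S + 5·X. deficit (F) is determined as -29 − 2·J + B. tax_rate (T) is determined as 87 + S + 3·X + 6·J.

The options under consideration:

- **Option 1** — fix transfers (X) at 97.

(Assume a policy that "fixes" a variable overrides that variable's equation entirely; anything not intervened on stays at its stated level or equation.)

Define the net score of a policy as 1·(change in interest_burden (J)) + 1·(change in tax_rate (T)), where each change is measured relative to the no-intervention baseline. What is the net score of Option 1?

Baseline:
  S = 143
  X = 149
  J = 93 + 5·149 = 838
  T = 87 + 143 + 3·149 + 6·838 = 5705
Option 1 (X := 97):
  S = 143
  X = 97
  J = 93 + 5·97 = 578
  T = 87 + 143 + 3·97 + 6·578 = 3989
ΔJ = 578 − 838 = -260; ΔT = 3989 − 5705 = -1716
Score = 1·(-260) + 1·(-1716) = -1976

-1976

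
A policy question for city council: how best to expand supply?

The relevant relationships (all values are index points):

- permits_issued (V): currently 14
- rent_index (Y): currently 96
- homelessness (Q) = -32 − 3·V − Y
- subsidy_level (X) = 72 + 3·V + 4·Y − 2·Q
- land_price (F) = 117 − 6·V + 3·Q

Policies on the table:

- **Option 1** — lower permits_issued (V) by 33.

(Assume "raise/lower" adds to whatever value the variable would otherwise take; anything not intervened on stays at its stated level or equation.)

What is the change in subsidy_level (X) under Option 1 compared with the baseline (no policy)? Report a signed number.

-297

Baseline:
  V = 14
  Y = 96
  Q = -32 − 3·14 − 96 = -170
  X = 72 + 3·14 + 4·96 − 2·(-170) = 838
Option 1 (V − 33):
  V = 14 − 33 = -19
  Y = 96
  Q = -32 − 3·(-19) − 96 = -71
  X = 72 + 3·(-19) + 4·96 − 2·(-71) = 541
Change in X: 541 − 838 = -297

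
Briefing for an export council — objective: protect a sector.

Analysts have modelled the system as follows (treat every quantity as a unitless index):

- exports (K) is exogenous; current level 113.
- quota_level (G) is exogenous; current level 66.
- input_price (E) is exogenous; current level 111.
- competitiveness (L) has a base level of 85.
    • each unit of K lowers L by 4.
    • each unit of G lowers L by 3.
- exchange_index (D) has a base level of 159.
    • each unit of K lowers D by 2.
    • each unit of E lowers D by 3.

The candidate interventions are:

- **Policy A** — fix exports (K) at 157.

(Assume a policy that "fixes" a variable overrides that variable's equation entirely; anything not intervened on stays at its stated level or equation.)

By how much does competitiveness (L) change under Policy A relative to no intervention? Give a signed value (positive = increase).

-176

Baseline:
  K = 113
  G = 66
  L = 85 − 4·113 − 3·66 = -565
Policy A (K := 157):
  K = 157
  G = 66
  L = 85 − 4·157 − 3·66 = -741
Change in L: -741 − (-565) = -176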